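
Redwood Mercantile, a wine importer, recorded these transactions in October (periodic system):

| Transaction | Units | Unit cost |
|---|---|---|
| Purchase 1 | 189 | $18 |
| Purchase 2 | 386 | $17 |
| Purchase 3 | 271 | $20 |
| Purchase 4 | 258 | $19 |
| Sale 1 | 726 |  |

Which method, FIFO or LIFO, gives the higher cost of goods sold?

LIFO

FIFO COGS: 189 @ $18 + 386 @ $17 + 151 @ $20 = $12,984
LIFO COGS: 258 @ $19 + 271 @ $20 + 197 @ $17 = $13,671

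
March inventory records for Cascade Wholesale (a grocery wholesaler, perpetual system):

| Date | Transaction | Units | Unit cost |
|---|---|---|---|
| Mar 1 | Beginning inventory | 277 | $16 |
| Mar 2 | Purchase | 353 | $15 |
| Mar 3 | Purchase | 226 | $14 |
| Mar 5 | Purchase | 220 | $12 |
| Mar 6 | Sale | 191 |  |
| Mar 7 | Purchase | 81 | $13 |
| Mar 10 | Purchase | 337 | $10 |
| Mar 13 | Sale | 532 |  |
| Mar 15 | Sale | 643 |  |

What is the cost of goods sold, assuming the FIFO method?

COGS = $18,674

Mar 6, 191 sold [FIFO — oldest first]: 191 @ $16 = $3,056
Mar 13, 532 sold [FIFO — oldest first]: 86 @ $16 + 353 @ $15 + 93 @ $14 = $7,973
Mar 15, 643 sold [FIFO — oldest first]: 133 @ $14 + 220 @ $12 + 81 @ $13 + 209 @ $10 = $7,645
Total COGS = $3,056 + $7,973 + $7,645 = $18,674
Ending inventory: 128 @ $10 = $1,280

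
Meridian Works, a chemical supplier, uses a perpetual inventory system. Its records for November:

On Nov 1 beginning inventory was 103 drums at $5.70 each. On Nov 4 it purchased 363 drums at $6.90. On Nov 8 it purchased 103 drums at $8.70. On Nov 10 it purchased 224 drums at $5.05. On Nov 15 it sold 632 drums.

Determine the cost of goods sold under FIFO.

Nov 15, 632 sold [FIFO — oldest first]: 103 @ $5.70 + 363 @ $6.90 + 103 @ $8.70 + 63 @ $5.05 = $4,306.05
Ending inventory: 161 @ $5.05 = $813.05

COGS = $4,306.05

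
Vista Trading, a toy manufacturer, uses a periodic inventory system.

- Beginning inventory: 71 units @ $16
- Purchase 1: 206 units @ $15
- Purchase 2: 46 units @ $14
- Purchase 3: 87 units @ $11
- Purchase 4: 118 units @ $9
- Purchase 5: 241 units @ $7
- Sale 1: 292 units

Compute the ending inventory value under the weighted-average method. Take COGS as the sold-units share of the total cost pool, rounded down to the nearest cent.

Ending inventory = $5,319.58

Sale 1, sell 292: 292/769 × $8,576.00 → $3,256.42
Ending inventory (cost pool remaining) = $5,319.58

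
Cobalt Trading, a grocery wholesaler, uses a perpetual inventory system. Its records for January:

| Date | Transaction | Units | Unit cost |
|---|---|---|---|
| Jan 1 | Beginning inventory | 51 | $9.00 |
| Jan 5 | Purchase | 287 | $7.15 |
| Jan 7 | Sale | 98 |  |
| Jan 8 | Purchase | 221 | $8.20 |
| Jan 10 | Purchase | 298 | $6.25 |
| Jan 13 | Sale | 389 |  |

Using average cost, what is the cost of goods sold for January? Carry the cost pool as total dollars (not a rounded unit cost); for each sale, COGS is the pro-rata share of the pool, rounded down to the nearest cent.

After Jan 1: 51 on hand, pool $459.00 (≈ $9.0000 each)
After Jan 5: 338 on hand, pool $2,511.05 (≈ $7.4291 each)
Jan 7, sell 98: 98/338 × $2,511.05 → $728.05
After Jan 8: 461 on hand, pool $3,595.20 (≈ $7.7987 each)
After Jan 10: 759 on hand, pool $5,457.70 (≈ $7.1906 each)
Jan 13, sell 389: 389/759 × $5,457.70 → $2,797.16
Total COGS = $728.05 + $2,797.16 = $3,525.21
Ending inventory (cost pool remaining) = $2,660.54

COGS = $3,525.21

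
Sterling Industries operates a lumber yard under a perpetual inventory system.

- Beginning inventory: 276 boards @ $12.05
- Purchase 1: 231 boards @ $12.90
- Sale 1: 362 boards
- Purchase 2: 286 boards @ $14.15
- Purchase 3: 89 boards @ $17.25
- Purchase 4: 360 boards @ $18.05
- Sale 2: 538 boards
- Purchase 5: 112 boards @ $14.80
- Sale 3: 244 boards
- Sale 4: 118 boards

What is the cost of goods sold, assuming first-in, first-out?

COGS = $18,681.85

Sale 1 (362) [FIFO — oldest first]: 276 @ $12.05 + 86 @ $12.90 = $4,435.20
Sale 2 (538) [FIFO — oldest first]: 145 @ $12.90 + 286 @ $14.15 + 89 @ $17.25 + 18 @ $18.05 = $7,777.55
Sale 3 (244) [FIFO — oldest first]: 244 @ $18.05 = $4,404.20
Sale 4 (118) [FIFO — oldest first]: 98 @ $18.05 + 20 @ $14.80 = $2,064.90
Total COGS = $4,435.20 + $7,777.55 + $4,404.20 + $2,064.90 = $18,681.85
Ending inventory: 92 @ $14.80 = $1,361.60
Check: goods available $20,043.45 = COGS $18,681.85 + ending $1,361.60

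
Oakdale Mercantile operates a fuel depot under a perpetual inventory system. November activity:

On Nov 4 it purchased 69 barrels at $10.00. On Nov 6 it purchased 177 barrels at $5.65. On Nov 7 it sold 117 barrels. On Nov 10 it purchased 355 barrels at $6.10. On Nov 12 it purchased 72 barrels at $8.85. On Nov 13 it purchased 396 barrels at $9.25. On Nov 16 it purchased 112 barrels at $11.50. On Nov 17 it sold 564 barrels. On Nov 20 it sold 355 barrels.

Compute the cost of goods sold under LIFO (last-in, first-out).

Nov 7, 117 sold [LIFO — newest first]: 117 @ $5.65 = $661.05
Nov 17, 564 sold [LIFO — newest first]: 112 @ $11.50 + 396 @ $9.25 + 56 @ $8.85 = $5,446.60
Nov 20, 355 sold [LIFO — newest first]: 16 @ $8.85 + 339 @ $6.10 = $2,209.50
Total COGS = $661.05 + $5,446.60 + $2,209.50 = $8,317.15
Ending inventory: 69 @ $10.00 + 60 @ $5.65 + 16 @ $6.10 = $1,126.60

COGS = $8,317.15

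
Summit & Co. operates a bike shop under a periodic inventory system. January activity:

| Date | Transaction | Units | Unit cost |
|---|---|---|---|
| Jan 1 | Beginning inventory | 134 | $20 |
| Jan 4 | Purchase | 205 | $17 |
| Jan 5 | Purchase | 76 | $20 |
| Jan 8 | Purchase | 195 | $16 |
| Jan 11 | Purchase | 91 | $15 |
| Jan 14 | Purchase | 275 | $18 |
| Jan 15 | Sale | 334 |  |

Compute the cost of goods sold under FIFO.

Jan 15, 334 sold [FIFO — oldest first]: 134 @ $20 + 200 @ $17 = $6,080
Ending inventory: 5 @ $17 + 76 @ $20 + 195 @ $16 + 91 @ $15 + 275 @ $18 = $11,040
Check: goods available $17,120 = COGS $6,080 + ending $11,040

COGS = $6,080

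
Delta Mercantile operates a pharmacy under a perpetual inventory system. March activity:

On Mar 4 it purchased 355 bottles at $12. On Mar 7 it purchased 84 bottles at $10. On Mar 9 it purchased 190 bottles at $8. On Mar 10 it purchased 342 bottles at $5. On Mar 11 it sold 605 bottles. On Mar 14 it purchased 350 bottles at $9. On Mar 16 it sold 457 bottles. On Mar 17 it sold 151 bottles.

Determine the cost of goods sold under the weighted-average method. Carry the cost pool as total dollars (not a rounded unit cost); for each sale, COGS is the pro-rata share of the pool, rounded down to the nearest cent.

COGS = $10,531.25

After Mar 4: 355 on hand, pool $4,260.00 (≈ $12.0000 each)
After Mar 7: 439 on hand, pool $5,100.00 (≈ $11.6173 each)
After Mar 9: 629 on hand, pool $6,620.00 (≈ $10.5246 each)
After Mar 10: 971 on hand, pool $8,330.00 (≈ $8.5788 each)
Mar 11, sell 605: 605/971 × $8,330.00 → $5,190.16
After Mar 14: 716 on hand, pool $6,289.84 (≈ $8.7847 each)
Mar 16, sell 457: 457/716 × $6,289.84 → $4,014.60
Mar 17, sell 151: 151/259 × $2,275.24 → $1,326.49
Total COGS = $5,190.16 + $4,014.60 + $1,326.49 = $10,531.25
Ending inventory (cost pool remaining) = $948.75
Check: goods available $11,480.00 = COGS $10,531.25 + ending $948.75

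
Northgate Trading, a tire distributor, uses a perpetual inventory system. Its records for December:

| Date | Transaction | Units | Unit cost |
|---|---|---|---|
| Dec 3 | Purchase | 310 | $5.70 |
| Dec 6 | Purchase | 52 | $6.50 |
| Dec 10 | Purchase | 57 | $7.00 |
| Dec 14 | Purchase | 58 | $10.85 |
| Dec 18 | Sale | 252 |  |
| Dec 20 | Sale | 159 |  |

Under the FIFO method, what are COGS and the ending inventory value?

Dec 18, 252 sold [FIFO — oldest first]: 252 @ $5.70 = $1,436.40
Dec 20, 159 sold [FIFO — oldest first]: 58 @ $5.70 + 52 @ $6.50 + 49 @ $7.00 = $1,011.60
Total COGS = $1,436.40 + $1,011.60 = $2,448.00
Ending inventory: 8 @ $7.00 + 58 @ $10.85 = $685.30

COGS = $2,448.00; ending inventory = $685.30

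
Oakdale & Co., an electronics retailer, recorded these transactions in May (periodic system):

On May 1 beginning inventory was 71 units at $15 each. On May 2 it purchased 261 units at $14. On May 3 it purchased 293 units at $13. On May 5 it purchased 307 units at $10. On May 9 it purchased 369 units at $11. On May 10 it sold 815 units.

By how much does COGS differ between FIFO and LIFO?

$1,492

FIFO COGS: 71 @ $15 + 261 @ $14 + 293 @ $13 + 190 @ $10 = $10,428
LIFO COGS: 369 @ $11 + 307 @ $10 + 139 @ $13 = $8,936
Difference = |$10,428 − $8,936| = $1,492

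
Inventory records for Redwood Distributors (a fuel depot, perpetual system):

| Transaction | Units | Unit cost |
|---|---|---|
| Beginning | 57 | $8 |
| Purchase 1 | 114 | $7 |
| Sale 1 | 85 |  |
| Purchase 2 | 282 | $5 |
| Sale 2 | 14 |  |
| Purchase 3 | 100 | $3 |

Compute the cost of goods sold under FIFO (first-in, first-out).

COGS = $750

Sale 1 (85) [FIFO — oldest first]: 57 @ $8 + 28 @ $7 = $652
Sale 2 (14) [FIFO — oldest first]: 14 @ $7 = $98
Total COGS = $652 + $98 = $750
Ending inventory: 72 @ $7 + 282 @ $5 + 100 @ $3 = $2,214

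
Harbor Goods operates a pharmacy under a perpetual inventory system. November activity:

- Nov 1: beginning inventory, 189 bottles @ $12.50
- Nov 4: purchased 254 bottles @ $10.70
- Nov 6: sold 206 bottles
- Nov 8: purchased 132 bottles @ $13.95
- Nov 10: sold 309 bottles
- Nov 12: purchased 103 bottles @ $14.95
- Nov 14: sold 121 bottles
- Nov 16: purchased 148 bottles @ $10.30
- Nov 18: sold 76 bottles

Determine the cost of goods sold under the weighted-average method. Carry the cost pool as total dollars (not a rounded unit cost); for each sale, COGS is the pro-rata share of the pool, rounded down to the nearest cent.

After Nov 1: 189 on hand, pool $2,362.50 (≈ $12.5000 each)
After Nov 4: 443 on hand, pool $5,080.30 (≈ $11.4679 each)
Nov 6, sell 206: 206/443 × $5,080.30 → $2,362.39
After Nov 8: 369 on hand, pool $4,559.31 (≈ $12.3559 each)
Nov 10, sell 309: 309/369 × $4,559.31 → $3,817.95
After Nov 12: 163 on hand, pool $2,281.21 (≈ $13.9952 each)
Nov 14, sell 121: 121/163 × $2,281.21 → $1,693.41
After Nov 16: 190 on hand, pool $2,112.20 (≈ $11.1168 each)
Nov 18, sell 76: 76/190 × $2,112.20 → $844.88
Total COGS = $2,362.39 + $3,817.95 + $1,693.41 + $844.88 = $8,718.63
Ending inventory (cost pool remaining) = $1,267.32

COGS = $8,718.63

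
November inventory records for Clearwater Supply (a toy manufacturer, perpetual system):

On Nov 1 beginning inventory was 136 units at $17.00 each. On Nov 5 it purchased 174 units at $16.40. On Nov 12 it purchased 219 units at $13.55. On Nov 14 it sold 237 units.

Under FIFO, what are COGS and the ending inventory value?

COGS = $3,968.40; ending inventory = $4,164.65

Nov 14, 237 sold [FIFO — oldest first]: 136 @ $17.00 + 101 @ $16.40 = $3,968.40
Ending inventory: 73 @ $16.40 + 219 @ $13.55 = $4,164.65
Check: goods available $8,133.05 = COGS $3,968.40 + ending $4,164.65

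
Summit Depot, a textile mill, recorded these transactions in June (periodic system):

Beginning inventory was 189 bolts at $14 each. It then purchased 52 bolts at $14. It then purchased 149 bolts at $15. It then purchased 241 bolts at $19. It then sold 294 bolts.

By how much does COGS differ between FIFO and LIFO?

$1,205

FIFO COGS: 189 @ $14 + 52 @ $14 + 53 @ $15 = $4,169
LIFO COGS: 241 @ $19 + 53 @ $15 = $5,374
Difference = |$4,169 − $5,374| = $1,205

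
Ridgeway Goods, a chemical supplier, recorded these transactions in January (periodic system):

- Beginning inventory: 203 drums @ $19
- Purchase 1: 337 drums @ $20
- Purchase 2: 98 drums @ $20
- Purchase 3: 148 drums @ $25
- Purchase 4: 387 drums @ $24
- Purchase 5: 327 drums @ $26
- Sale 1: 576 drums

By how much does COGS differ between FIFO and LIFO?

$3,161

FIFO COGS: 203 @ $19 + 337 @ $20 + 36 @ $20 = $11,317
LIFO COGS: 327 @ $26 + 249 @ $24 = $14,478
Difference = |$11,317 − $14,478| = $3,161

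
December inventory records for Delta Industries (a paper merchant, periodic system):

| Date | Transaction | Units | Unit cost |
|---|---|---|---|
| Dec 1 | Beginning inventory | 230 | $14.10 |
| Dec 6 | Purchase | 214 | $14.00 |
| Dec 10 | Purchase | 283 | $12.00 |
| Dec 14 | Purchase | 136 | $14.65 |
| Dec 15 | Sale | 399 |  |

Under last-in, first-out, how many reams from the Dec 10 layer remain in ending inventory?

Dec 15, 399 sold [LIFO — newest first]: 136 @ $14.65 + 263 @ $12.00 = $5,148.40
Ending inventory: 230 @ $14.10 + 214 @ $14.00 + 20 @ $12.00 = $6,479.00

20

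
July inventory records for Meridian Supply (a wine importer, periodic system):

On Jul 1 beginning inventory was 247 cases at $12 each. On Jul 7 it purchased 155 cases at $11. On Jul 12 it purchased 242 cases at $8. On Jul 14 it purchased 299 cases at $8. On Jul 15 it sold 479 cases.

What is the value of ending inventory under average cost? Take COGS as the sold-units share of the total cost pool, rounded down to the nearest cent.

Jul 15, sell 479: 479/943 × $8,997.00 → $4,570.05
Ending inventory (cost pool remaining) = $4,426.95
Check: goods available $8,997.00 = COGS $4,570.05 + ending $4,426.95

Ending inventory = $4,426.95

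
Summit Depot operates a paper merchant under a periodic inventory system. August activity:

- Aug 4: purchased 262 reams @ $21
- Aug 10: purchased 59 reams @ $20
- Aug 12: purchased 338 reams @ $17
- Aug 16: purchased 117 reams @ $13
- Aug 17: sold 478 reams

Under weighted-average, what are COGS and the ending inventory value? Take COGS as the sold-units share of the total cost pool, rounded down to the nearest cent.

COGS = $8,592.29; ending inventory = $5,356.71

Aug 17, sell 478: 478/776 × $13,949.00 → $8,592.29
Ending inventory (cost pool remaining) = $5,356.71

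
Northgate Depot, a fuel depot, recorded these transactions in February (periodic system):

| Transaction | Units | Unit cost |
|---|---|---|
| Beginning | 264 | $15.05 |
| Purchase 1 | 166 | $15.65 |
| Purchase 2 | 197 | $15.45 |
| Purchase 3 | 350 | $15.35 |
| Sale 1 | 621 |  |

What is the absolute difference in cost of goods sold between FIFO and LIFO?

$52.20

FIFO COGS: 264 @ $15.05 + 166 @ $15.65 + 191 @ $15.45 = $9,522.05
LIFO COGS: 350 @ $15.35 + 197 @ $15.45 + 74 @ $15.65 = $9,574.25
Difference = |$9,522.05 − $9,574.25| = $52.20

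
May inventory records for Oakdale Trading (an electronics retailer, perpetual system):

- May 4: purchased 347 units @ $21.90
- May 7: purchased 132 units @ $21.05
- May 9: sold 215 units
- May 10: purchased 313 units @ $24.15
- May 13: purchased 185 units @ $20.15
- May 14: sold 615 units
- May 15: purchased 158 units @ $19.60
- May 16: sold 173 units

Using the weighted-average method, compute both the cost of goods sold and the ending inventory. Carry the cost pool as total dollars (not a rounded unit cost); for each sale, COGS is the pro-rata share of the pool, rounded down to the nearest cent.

COGS = $22,001.26; ending inventory = $2,760.14

After May 4: 347 on hand, pool $7,599.30 (≈ $21.9000 each)
After May 7: 479 on hand, pool $10,377.90 (≈ $21.6658 each)
May 9, sell 215: 215/479 × $10,377.90 → $4,658.13
After May 10: 577 on hand, pool $13,278.72 (≈ $23.0134 each)
After May 13: 762 on hand, pool $17,006.47 (≈ $22.3182 each)
May 14, sell 615: 615/762 × $17,006.47 → $13,725.69
After May 15: 305 on hand, pool $6,377.58 (≈ $20.9101 each)
May 16, sell 173: 173/305 × $6,377.58 → $3,617.44
Total COGS = $4,658.13 + $13,725.69 + $3,617.44 = $22,001.26
Ending inventory (cost pool remaining) = $2,760.14
Check: goods available $24,761.40 = COGS $22,001.26 + ending $2,760.14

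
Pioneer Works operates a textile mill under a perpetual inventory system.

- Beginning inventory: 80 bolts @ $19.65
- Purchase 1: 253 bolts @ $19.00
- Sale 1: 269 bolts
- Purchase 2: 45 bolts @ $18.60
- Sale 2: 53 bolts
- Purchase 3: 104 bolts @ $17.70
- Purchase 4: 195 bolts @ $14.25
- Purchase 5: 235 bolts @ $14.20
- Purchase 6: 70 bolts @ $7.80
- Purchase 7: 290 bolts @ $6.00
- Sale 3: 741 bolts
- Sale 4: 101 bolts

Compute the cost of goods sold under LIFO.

Sale 1 (269) [LIFO — newest first]: 253 @ $19.00 + 16 @ $19.65 = $5,121.40
Sale 2 (53) [LIFO — newest first]: 45 @ $18.60 + 8 @ $19.65 = $994.20
Sale 3 (741) [LIFO — newest first]: 290 @ $6.00 + 70 @ $7.80 + 235 @ $14.20 + 146 @ $14.25 = $7,703.50
Sale 4 (101) [LIFO — newest first]: 49 @ $14.25 + 52 @ $17.70 = $1,618.65
Total COGS = $5,121.40 + $994.20 + $7,703.50 + $1,618.65 = $15,437.75
Ending inventory: 56 @ $19.65 + 52 @ $17.70 = $2,020.80

COGS = $15,437.75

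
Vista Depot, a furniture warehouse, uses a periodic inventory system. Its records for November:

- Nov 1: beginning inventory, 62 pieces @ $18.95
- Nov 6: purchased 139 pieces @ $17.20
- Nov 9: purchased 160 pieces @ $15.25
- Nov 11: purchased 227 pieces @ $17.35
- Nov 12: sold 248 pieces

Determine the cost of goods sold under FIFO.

Nov 12, 248 sold [FIFO — oldest first]: 62 @ $18.95 + 139 @ $17.20 + 47 @ $15.25 = $4,282.45
Ending inventory: 113 @ $15.25 + 227 @ $17.35 = $5,661.70
Check: goods available $9,944.15 = COGS $4,282.45 + ending $5,661.70

COGS = $4,282.45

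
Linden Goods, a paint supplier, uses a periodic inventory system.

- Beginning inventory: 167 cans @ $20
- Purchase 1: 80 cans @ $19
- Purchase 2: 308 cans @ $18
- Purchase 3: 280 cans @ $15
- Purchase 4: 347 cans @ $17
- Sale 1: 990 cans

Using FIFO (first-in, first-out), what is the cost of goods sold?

Sale 1 (990) [FIFO — oldest first]: 167 @ $20 + 80 @ $19 + 308 @ $18 + 280 @ $15 + 155 @ $17 = $17,239
Ending inventory: 192 @ $17 = $3,264
Check: goods available $20,503 = COGS $17,239 + ending $3,264

COGS = $17,239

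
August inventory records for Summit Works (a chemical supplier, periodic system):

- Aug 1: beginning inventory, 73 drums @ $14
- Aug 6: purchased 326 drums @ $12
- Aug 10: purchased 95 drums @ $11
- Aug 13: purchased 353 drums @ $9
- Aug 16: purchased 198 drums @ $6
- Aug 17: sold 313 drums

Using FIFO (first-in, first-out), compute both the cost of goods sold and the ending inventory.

Aug 17, 313 sold [FIFO — oldest first]: 73 @ $14 + 240 @ $12 = $3,902
Ending inventory: 86 @ $12 + 95 @ $11 + 353 @ $9 + 198 @ $6 = $6,442

COGS = $3,902; ending inventory = $6,442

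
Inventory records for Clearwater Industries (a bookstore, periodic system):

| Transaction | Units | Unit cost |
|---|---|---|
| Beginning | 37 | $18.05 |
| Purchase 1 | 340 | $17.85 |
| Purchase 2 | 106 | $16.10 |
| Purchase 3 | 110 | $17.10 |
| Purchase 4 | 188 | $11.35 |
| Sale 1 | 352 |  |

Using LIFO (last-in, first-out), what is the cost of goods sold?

Sale 1 (352) [LIFO — newest first]: 188 @ $11.35 + 110 @ $17.10 + 54 @ $16.10 = $4,884.20
Ending inventory: 37 @ $18.05 + 340 @ $17.85 + 52 @ $16.10 = $7,574.05
Check: goods available $12,458.25 = COGS $4,884.20 + ending $7,574.05

COGS = $4,884.20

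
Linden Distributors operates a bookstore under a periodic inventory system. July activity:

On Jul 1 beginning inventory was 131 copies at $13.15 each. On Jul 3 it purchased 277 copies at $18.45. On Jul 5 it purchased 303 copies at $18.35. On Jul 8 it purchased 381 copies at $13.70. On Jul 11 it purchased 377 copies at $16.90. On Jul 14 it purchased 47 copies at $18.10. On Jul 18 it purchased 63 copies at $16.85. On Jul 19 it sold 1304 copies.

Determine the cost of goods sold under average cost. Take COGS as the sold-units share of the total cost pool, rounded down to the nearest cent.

COGS = $21,386.42

Jul 19, sell 1304: 1304/1579 × $25,896.60 → $21,386.42
Ending inventory (cost pool remaining) = $4,510.18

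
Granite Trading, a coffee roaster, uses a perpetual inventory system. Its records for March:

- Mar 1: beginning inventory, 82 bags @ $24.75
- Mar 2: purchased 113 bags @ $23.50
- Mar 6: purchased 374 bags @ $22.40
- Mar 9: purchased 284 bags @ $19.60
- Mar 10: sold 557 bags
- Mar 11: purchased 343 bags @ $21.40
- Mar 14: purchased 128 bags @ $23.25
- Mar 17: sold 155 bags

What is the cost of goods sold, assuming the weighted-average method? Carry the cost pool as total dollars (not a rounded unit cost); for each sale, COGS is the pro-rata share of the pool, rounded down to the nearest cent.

COGS = $15,555.67

After Mar 1: 82 on hand, pool $2,029.50 (≈ $24.7500 each)
After Mar 2: 195 on hand, pool $4,685.00 (≈ $24.0256 each)
After Mar 6: 569 on hand, pool $13,062.60 (≈ $22.9571 each)
After Mar 9: 853 on hand, pool $18,629.00 (≈ $21.8394 each)
Mar 10, sell 557: 557/853 × $18,629.00 → $12,164.54
After Mar 11: 639 on hand, pool $13,804.66 (≈ $21.6035 each)
After Mar 14: 767 on hand, pool $16,780.66 (≈ $21.8783 each)
Mar 17, sell 155: 155/767 × $16,780.66 → $3,391.13
Total COGS = $12,164.54 + $3,391.13 = $15,555.67
Ending inventory (cost pool remaining) = $13,389.53
Check: goods available $28,945.20 = COGS $15,555.67 + ending $13,389.53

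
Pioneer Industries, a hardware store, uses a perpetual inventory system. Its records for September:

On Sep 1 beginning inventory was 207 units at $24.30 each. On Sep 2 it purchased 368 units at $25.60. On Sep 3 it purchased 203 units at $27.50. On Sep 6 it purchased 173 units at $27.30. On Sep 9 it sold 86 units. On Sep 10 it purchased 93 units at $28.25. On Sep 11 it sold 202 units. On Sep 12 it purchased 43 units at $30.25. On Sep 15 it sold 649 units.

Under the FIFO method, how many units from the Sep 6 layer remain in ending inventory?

14

Sep 9, 86 sold [FIFO — oldest first]: 86 @ $24.30 = $2,089.80
Sep 11, 202 sold [FIFO — oldest first]: 121 @ $24.30 + 81 @ $25.60 = $5,013.90
Sep 15, 649 sold [FIFO — oldest first]: 287 @ $25.60 + 203 @ $27.50 + 159 @ $27.30 = $17,270.40
Total COGS = $2,089.80 + $5,013.90 + $17,270.40 = $24,374.10
Ending inventory: 14 @ $27.30 + 93 @ $28.25 + 43 @ $30.25 = $4,310.20
Check: goods available $28,684.30 = COGS $24,374.10 + ending $4,310.20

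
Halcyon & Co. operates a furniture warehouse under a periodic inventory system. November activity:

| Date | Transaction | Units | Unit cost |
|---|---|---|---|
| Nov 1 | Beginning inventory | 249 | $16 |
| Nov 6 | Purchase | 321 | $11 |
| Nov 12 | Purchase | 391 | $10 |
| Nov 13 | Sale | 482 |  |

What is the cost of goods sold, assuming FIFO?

COGS = $6,547

Nov 13, 482 sold [FIFO — oldest first]: 249 @ $16 + 233 @ $11 = $6,547
Ending inventory: 88 @ $11 + 391 @ $10 = $4,878
Check: goods available $11,425 = COGS $6,547 + ending $4,878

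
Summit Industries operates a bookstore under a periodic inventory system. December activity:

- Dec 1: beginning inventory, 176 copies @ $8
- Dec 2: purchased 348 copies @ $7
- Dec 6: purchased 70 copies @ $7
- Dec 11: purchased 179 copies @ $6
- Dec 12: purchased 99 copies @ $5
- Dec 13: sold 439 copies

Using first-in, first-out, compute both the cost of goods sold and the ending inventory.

Dec 13, 439 sold [FIFO — oldest first]: 176 @ $8 + 263 @ $7 = $3,249
Ending inventory: 85 @ $7 + 70 @ $7 + 179 @ $6 + 99 @ $5 = $2,654

COGS = $3,249; ending inventory = $2,654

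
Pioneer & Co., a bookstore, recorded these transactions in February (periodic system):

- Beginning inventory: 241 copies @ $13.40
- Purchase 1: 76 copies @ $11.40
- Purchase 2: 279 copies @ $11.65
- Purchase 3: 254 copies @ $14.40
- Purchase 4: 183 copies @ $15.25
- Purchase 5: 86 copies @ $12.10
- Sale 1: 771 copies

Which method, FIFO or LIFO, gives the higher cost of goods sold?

FIFO COGS: 241 @ $13.40 + 76 @ $11.40 + 279 @ $11.65 + 175 @ $14.40 = $9,866.15
LIFO COGS: 86 @ $12.10 + 183 @ $15.25 + 254 @ $14.40 + 248 @ $11.65 = $10,378.15

LIFO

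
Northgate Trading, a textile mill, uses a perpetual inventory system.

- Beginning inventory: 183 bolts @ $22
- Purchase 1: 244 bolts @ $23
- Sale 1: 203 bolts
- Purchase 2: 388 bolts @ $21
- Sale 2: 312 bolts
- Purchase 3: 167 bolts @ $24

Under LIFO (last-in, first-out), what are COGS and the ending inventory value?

COGS = $11,221; ending inventory = $10,573

Sale 1 (203) [LIFO — newest first]: 203 @ $23 = $4,669
Sale 2 (312) [LIFO — newest first]: 312 @ $21 = $6,552
Total COGS = $4,669 + $6,552 = $11,221
Ending inventory: 183 @ $22 + 41 @ $23 + 76 @ $21 + 167 @ $24 = $10,573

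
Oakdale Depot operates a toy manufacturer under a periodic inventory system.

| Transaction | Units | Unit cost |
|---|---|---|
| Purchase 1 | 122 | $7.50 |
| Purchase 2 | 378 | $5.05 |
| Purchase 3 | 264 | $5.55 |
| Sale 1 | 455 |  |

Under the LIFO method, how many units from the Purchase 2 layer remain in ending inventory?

Sale 1 (455) [LIFO — newest first]: 264 @ $5.55 + 191 @ $5.05 = $2,429.75
Ending inventory: 122 @ $7.50 + 187 @ $5.05 = $1,859.35
Check: goods available $4,289.10 = COGS $2,429.75 + ending $1,859.35

187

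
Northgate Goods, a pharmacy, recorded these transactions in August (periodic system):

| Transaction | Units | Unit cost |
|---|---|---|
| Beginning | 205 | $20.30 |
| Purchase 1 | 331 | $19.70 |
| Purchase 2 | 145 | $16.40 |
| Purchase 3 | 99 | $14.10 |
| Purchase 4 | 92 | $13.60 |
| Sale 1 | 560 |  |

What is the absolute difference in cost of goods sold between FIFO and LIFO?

$1,637.90

FIFO COGS: 205 @ $20.30 + 331 @ $19.70 + 24 @ $16.40 = $11,075.80
LIFO COGS: 92 @ $13.60 + 99 @ $14.10 + 145 @ $16.40 + 224 @ $19.70 = $9,437.90
Difference = |$11,075.80 − $9,437.90| = $1,637.90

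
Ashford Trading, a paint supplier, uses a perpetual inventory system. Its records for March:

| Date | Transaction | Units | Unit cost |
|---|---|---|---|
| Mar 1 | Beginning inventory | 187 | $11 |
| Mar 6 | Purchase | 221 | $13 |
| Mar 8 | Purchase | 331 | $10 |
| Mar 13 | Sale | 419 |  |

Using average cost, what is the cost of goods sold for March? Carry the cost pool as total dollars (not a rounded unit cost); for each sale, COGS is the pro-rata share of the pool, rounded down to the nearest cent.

COGS = $4,671.93

After Mar 1: 187 on hand, pool $2,057.00 (≈ $11.0000 each)
After Mar 6: 408 on hand, pool $4,930.00 (≈ $12.0833 each)
After Mar 8: 739 on hand, pool $8,240.00 (≈ $11.1502 each)
Mar 13, sell 419: 419/739 × $8,240.00 → $4,671.93
Ending inventory (cost pool remaining) = $3,568.07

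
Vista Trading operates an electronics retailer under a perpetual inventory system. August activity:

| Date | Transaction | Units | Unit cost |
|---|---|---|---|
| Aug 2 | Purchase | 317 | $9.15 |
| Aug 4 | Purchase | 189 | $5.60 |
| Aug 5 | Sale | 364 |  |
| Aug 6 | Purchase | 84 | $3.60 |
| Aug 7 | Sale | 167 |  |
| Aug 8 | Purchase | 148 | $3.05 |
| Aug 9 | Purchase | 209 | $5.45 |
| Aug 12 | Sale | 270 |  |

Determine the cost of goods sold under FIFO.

Aug 5, 364 sold [FIFO — oldest first]: 317 @ $9.15 + 47 @ $5.60 = $3,163.75
Aug 7, 167 sold [FIFO — oldest first]: 142 @ $5.60 + 25 @ $3.60 = $885.20
Aug 12, 270 sold [FIFO — oldest first]: 59 @ $3.60 + 148 @ $3.05 + 63 @ $5.45 = $1,007.15
Total COGS = $3,163.75 + $885.20 + $1,007.15 = $5,056.10
Ending inventory: 146 @ $5.45 = $795.70

COGS = $5,056.10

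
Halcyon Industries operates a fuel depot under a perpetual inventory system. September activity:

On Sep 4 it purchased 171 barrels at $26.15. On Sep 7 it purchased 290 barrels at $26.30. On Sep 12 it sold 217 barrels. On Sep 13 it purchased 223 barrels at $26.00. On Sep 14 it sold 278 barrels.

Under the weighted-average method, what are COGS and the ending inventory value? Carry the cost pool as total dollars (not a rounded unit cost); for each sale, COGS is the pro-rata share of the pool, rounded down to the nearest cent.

COGS = $12,958.51; ending inventory = $4,938.14

After Sep 4: 171 on hand, pool $4,471.65 (≈ $26.1500 each)
After Sep 7: 461 on hand, pool $12,098.65 (≈ $26.2444 each)
Sep 12, sell 217: 217/461 × $12,098.65 → $5,695.02
After Sep 13: 467 on hand, pool $12,201.63 (≈ $26.1277 each)
Sep 14, sell 278: 278/467 × $12,201.63 → $7,263.49
Total COGS = $5,695.02 + $7,263.49 = $12,958.51
Ending inventory (cost pool remaining) = $4,938.14
Check: goods available $17,896.65 = COGS $12,958.51 + ending $4,938.14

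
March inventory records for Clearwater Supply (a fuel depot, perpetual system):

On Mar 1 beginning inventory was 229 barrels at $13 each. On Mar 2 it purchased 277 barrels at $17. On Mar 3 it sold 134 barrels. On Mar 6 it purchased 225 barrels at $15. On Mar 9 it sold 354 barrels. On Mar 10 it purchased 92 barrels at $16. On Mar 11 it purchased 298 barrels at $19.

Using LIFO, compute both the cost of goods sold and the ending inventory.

Mar 3, 134 sold [LIFO — newest first]: 134 @ $17 = $2,278
Mar 9, 354 sold [LIFO — newest first]: 225 @ $15 + 129 @ $17 = $5,568
Total COGS = $2,278 + $5,568 = $7,846
Ending inventory: 229 @ $13 + 14 @ $17 + 92 @ $16 + 298 @ $19 = $10,349
Check: goods available $18,195 = COGS $7,846 + ending $10,349

COGS = $7,846; ending inventory = $10,349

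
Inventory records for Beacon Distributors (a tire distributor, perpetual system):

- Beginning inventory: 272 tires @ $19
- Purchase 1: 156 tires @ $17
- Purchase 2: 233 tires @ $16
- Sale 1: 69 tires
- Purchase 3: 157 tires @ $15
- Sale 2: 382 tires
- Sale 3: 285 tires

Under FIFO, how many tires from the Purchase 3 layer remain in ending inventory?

82

Sale 1 (69) [FIFO — oldest first]: 69 @ $19 = $1,311
Sale 2 (382) [FIFO — oldest first]: 203 @ $19 + 156 @ $17 + 23 @ $16 = $6,877
Sale 3 (285) [FIFO — oldest first]: 210 @ $16 + 75 @ $15 = $4,485
Total COGS = $1,311 + $6,877 + $4,485 = $12,673
Ending inventory: 82 @ $15 = $1,230
Check: goods available $13,903 = COGS $12,673 + ending $1,230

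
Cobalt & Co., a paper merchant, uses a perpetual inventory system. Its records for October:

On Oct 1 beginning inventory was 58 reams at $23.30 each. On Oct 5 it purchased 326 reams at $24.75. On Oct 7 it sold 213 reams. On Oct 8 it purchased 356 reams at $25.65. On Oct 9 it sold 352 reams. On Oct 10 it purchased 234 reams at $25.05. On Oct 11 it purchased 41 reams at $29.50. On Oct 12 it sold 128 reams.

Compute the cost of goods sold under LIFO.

Oct 7, 213 sold [LIFO — newest first]: 213 @ $24.75 = $5,271.75
Oct 9, 352 sold [LIFO — newest first]: 352 @ $25.65 = $9,028.80
Oct 12, 128 sold [LIFO — newest first]: 41 @ $29.50 + 87 @ $25.05 = $3,388.85
Total COGS = $5,271.75 + $9,028.80 + $3,388.85 = $17,689.40
Ending inventory: 58 @ $23.30 + 113 @ $24.75 + 4 @ $25.65 + 147 @ $25.05 = $7,933.10

COGS = $17,689.40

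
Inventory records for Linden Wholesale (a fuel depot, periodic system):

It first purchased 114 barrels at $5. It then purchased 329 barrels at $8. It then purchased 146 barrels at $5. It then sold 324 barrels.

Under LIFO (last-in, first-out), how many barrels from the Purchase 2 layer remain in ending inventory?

Sale 1 (324) [LIFO — newest first]: 146 @ $5 + 178 @ $8 = $2,154
Ending inventory: 114 @ $5 + 151 @ $8 = $1,778
Check: goods available $3,932 = COGS $2,154 + ending $1,778

151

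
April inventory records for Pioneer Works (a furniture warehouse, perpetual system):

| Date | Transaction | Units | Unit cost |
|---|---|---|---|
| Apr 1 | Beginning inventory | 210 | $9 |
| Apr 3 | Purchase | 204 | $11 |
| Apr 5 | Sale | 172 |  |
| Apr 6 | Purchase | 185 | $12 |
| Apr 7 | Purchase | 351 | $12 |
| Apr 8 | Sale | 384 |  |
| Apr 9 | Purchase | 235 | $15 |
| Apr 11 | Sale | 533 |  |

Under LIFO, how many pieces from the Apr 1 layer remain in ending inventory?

96

Apr 5, 172 sold [LIFO — newest first]: 172 @ $11 = $1,892
Apr 8, 384 sold [LIFO — newest first]: 351 @ $12 + 33 @ $12 = $4,608
Apr 11, 533 sold [LIFO — newest first]: 235 @ $15 + 152 @ $12 + 32 @ $11 + 114 @ $9 = $6,727
Total COGS = $1,892 + $4,608 + $6,727 = $13,227
Ending inventory: 96 @ $9 = $864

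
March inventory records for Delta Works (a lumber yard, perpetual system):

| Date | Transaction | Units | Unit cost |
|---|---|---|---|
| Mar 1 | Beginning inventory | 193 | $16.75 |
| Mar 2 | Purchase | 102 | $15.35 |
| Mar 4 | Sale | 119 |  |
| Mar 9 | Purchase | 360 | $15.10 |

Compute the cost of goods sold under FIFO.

COGS = $1,993.25

Mar 4, 119 sold [FIFO — oldest first]: 119 @ $16.75 = $1,993.25
Ending inventory: 74 @ $16.75 + 102 @ $15.35 + 360 @ $15.10 = $8,241.20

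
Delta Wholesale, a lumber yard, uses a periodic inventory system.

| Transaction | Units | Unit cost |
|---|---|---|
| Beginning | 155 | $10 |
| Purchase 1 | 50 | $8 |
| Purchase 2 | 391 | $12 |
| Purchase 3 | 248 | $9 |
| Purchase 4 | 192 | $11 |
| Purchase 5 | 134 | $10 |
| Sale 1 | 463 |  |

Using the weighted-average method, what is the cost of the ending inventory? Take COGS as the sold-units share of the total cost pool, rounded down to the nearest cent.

Ending inventory = $7,448.28

Sale 1, sell 463: 463/1170 × $12,326.00 → $4,877.72
Ending inventory (cost pool remaining) = $7,448.28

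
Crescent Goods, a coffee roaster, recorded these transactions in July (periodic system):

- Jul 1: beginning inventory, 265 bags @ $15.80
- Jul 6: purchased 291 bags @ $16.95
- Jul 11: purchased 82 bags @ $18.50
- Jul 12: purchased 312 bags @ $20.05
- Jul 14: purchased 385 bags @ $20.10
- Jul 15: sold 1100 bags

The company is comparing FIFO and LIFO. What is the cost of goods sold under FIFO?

COGS = $19,907.05

FIFO COGS: 265 @ $15.80 + 291 @ $16.95 + 82 @ $18.50 + 312 @ $20.05 + 150 @ $20.10 = $19,907.05
LIFO COGS: 385 @ $20.10 + 312 @ $20.05 + 82 @ $18.50 + 291 @ $16.95 + 30 @ $15.80 = $20,917.55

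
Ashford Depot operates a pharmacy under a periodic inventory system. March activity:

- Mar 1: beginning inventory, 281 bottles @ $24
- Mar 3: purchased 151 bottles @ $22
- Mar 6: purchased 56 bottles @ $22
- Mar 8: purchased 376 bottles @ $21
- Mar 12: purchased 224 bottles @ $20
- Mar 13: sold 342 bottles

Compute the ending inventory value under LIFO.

Ending inventory = $16,716

Mar 13, 342 sold [LIFO — newest first]: 224 @ $20 + 118 @ $21 = $6,958
Ending inventory: 281 @ $24 + 151 @ $22 + 56 @ $22 + 258 @ $21 = $16,716
Check: goods available $23,674 = COGS $6,958 + ending $16,716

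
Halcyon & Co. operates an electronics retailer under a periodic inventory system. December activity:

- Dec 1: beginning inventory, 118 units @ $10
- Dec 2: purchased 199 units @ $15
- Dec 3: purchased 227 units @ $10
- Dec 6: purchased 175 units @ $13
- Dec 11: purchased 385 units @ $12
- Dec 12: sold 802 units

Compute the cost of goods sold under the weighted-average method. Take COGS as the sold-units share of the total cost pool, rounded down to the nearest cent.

COGS = $9,683.56

Dec 12, sell 802: 802/1104 × $13,330.00 → $9,683.56
Ending inventory (cost pool remaining) = $3,646.44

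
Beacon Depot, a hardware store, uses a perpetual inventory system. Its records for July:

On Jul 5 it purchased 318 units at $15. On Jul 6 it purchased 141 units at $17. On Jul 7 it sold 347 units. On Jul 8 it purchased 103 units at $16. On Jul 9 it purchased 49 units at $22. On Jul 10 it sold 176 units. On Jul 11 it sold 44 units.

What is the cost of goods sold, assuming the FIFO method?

COGS = $8,925

Jul 7, 347 sold [FIFO — oldest first]: 318 @ $15 + 29 @ $17 = $5,263
Jul 10, 176 sold [FIFO — oldest first]: 112 @ $17 + 64 @ $16 = $2,928
Jul 11, 44 sold [FIFO — oldest first]: 39 @ $16 + 5 @ $22 = $734
Total COGS = $5,263 + $2,928 + $734 = $8,925
Ending inventory: 44 @ $22 = $968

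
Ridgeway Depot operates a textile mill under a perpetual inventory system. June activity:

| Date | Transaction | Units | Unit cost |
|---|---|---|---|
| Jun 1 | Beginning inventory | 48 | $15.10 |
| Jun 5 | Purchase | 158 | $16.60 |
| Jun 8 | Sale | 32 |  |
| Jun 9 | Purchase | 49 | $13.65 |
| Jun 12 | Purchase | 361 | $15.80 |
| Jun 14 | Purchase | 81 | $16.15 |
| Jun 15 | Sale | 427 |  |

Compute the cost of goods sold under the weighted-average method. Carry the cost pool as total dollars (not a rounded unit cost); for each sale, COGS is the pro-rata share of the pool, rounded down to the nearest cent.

After Jun 1: 48 on hand, pool $724.80 (≈ $15.1000 each)
After Jun 5: 206 on hand, pool $3,347.60 (≈ $16.2505 each)
Jun 8, sell 32: 32/206 × $3,347.60 → $520.01
After Jun 9: 223 on hand, pool $3,496.44 (≈ $15.6791 each)
After Jun 12: 584 on hand, pool $9,200.24 (≈ $15.7538 each)
After Jun 14: 665 on hand, pool $10,508.39 (≈ $15.8021 each)
Jun 15, sell 427: 427/665 × $10,508.39 → $6,747.49
Total COGS = $520.01 + $6,747.49 = $7,267.50
Ending inventory (cost pool remaining) = $3,760.90
Check: goods available $11,028.40 = COGS $7,267.50 + ending $3,760.90

COGS = $7,267.50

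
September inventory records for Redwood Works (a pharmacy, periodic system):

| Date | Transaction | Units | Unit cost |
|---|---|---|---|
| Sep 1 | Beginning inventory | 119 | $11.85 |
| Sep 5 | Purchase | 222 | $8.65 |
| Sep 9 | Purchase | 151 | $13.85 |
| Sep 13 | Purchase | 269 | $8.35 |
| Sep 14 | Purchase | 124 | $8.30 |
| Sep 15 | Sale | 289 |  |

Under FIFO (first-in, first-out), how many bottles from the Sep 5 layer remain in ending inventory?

Sep 15, 289 sold [FIFO — oldest first]: 119 @ $11.85 + 170 @ $8.65 = $2,880.65
Ending inventory: 52 @ $8.65 + 151 @ $13.85 + 269 @ $8.35 + 124 @ $8.30 = $5,816.50

52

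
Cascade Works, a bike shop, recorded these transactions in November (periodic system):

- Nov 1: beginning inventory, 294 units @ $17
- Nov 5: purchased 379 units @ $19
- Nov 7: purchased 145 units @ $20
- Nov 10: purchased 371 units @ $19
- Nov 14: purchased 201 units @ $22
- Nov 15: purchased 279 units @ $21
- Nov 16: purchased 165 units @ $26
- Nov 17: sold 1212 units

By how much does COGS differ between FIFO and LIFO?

FIFO COGS: 294 @ $17 + 379 @ $19 + 145 @ $20 + 371 @ $19 + 23 @ $22 = $22,654
LIFO COGS: 165 @ $26 + 279 @ $21 + 201 @ $22 + 371 @ $19 + 145 @ $20 + 51 @ $19 = $25,489
Difference = |$22,654 − $25,489| = $2,835

$2,835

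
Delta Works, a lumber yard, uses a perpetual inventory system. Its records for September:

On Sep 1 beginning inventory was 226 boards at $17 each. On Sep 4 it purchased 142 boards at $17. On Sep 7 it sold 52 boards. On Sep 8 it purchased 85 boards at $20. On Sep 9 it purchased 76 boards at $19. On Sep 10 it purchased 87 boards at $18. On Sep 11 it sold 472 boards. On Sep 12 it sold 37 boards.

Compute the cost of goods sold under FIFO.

COGS = $9,976

Sep 7, 52 sold [FIFO — oldest first]: 52 @ $17 = $884
Sep 11, 472 sold [FIFO — oldest first]: 174 @ $17 + 142 @ $17 + 85 @ $20 + 71 @ $19 = $8,421
Sep 12, 37 sold [FIFO — oldest first]: 5 @ $19 + 32 @ $18 = $671
Total COGS = $884 + $8,421 + $671 = $9,976
Ending inventory: 55 @ $18 = $990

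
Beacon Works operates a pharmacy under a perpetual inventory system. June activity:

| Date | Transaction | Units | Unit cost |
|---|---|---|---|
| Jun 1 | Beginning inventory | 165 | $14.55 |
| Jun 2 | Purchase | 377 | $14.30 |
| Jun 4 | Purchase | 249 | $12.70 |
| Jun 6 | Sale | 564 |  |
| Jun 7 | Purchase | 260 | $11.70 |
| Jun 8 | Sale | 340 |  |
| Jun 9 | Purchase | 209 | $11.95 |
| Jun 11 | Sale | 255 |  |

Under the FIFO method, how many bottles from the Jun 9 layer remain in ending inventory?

Jun 6, 564 sold [FIFO — oldest first]: 165 @ $14.55 + 377 @ $14.30 + 22 @ $12.70 = $8,071.25
Jun 8, 340 sold [FIFO — oldest first]: 227 @ $12.70 + 113 @ $11.70 = $4,205.00
Jun 11, 255 sold [FIFO — oldest first]: 147 @ $11.70 + 108 @ $11.95 = $3,010.50
Total COGS = $8,071.25 + $4,205.00 + $3,010.50 = $15,286.75
Ending inventory: 101 @ $11.95 = $1,206.95

101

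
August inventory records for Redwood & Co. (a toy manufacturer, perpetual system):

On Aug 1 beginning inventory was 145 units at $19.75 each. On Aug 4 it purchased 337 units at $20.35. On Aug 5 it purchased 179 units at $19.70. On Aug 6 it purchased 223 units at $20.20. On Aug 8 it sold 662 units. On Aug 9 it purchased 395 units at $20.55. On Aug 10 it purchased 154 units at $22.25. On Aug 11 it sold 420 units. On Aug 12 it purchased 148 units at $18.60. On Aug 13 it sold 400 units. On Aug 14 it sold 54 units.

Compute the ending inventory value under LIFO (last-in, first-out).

Aug 8, 662 sold [LIFO — newest first]: 223 @ $20.20 + 179 @ $19.70 + 260 @ $20.35 = $13,321.90
Aug 11, 420 sold [LIFO — newest first]: 154 @ $22.25 + 266 @ $20.55 = $8,892.80
Aug 13, 400 sold [LIFO — newest first]: 148 @ $18.60 + 129 @ $20.55 + 77 @ $20.35 + 46 @ $19.75 = $7,879.20
Aug 14, 54 sold [LIFO — newest first]: 54 @ $19.75 = $1,066.50
Total COGS = $13,321.90 + $8,892.80 + $7,879.20 + $1,066.50 = $31,160.40
Ending inventory: 45 @ $19.75 = $888.75
Check: goods available $32,049.15 = COGS $31,160.40 + ending $888.75

Ending inventory = $888.75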